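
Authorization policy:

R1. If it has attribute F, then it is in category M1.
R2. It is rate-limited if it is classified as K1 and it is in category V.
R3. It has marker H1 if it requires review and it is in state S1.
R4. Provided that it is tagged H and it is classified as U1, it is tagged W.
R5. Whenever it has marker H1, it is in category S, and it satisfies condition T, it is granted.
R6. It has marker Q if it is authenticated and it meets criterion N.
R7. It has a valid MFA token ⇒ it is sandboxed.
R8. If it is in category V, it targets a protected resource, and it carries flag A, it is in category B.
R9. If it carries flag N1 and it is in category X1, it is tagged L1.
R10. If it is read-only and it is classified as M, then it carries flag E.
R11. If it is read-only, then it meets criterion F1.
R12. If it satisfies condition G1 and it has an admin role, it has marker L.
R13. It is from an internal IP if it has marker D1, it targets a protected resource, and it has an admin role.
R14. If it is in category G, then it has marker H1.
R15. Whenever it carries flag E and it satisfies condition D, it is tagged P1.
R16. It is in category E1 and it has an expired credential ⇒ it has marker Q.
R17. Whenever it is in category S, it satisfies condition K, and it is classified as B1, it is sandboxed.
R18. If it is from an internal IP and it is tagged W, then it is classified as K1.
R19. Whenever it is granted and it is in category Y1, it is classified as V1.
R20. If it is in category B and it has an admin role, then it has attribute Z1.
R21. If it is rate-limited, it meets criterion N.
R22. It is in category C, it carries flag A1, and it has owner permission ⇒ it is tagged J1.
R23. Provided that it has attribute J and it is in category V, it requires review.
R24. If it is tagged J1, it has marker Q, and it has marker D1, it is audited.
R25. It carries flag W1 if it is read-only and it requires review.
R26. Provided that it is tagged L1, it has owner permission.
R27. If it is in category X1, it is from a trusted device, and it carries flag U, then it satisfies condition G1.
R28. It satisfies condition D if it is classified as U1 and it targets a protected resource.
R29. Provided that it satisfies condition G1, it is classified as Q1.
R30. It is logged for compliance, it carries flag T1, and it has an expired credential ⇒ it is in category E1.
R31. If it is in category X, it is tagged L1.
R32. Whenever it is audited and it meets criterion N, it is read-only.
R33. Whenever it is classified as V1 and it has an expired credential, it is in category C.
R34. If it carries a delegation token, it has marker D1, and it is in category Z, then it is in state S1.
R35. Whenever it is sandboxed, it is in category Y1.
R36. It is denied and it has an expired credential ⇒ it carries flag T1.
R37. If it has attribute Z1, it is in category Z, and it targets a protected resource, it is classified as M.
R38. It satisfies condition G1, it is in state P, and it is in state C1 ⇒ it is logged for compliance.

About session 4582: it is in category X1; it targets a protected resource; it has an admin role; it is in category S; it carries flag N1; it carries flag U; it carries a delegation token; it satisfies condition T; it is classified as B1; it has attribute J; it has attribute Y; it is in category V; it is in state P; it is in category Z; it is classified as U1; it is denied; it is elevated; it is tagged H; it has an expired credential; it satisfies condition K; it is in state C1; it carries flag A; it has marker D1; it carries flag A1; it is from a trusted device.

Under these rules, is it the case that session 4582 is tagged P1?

Yes

By R4 (it is tagged H, it is classified as U1): it is tagged W.
By R8 (it is in category V, it targets a protected resource, it carries flag A): it is in category B.
By R9 (it carries flag N1, it is in category X1): it is tagged L1.
By R13 (it has marker D1, it targets a protected resource, it has an admin role): it is from an internal IP.
By R17 (it is in category S, it satisfies condition K, it is classified as B1): it is sandboxed.
By R18 (it is from an internal IP, it is tagged W): it is classified as K1.
By R20 (it is in category B, it has an admin role): it has attribute Z1.
By R23 (it has attribute J, it is in category V): it requires review.
By R26 (it is tagged L1): it has owner permission.
By R27 (it is in category X1, it is from a trusted device, it carries flag U): it satisfies condition G1.
By R28 (it is classified as U1, it targets a protected resource): it satisfies condition D.
By R34 (it carries a delegation token, it has marker D1, it is in category Z): it is in state S1.
By R35 (it is sandboxed): it is in category Y1.
By R36 (it is denied, it has an expired credential): it carries flag T1.
By R37 (it has attribute Z1, it is in category Z, it targets a protected resource): it is classified as M.
By R38 (it satisfies condition G1, it is in state P, it is in state C1): it is logged for compliance.
By R2 (it is classified as K1, it is in category V): it is rate-limited.
By R3 (it requires review, it is in state S1): it has marker H1.
By R5 (it has marker H1, it is in category S, it satisfies condition T): it is granted.
By R19 (it is granted, it is in category Y1): it is classified as V1.
By R21 (it is rate-limited): it meets criterion N.
By R30 (it is logged for compliance, it carries flag T1, it has an expired credential): it is in category E1.
By R33 (it is classified as V1, it has an expired credential): it is in category C.
By R16 (it is in category E1, it has an expired credential): it has marker Q.
By R22 (it is in category C, it carries flag A1, it has owner permission): it is tagged J1.
By R24 (it is tagged J1, it has marker Q, it has marker D1): it is audited.
By R32 (it is audited, it meets criterion N): it is read-only.
By R10 (it is read-only, it is classified as M): it carries flag E.
By R15 (it carries flag E, it satisfies condition D): it is tagged P1.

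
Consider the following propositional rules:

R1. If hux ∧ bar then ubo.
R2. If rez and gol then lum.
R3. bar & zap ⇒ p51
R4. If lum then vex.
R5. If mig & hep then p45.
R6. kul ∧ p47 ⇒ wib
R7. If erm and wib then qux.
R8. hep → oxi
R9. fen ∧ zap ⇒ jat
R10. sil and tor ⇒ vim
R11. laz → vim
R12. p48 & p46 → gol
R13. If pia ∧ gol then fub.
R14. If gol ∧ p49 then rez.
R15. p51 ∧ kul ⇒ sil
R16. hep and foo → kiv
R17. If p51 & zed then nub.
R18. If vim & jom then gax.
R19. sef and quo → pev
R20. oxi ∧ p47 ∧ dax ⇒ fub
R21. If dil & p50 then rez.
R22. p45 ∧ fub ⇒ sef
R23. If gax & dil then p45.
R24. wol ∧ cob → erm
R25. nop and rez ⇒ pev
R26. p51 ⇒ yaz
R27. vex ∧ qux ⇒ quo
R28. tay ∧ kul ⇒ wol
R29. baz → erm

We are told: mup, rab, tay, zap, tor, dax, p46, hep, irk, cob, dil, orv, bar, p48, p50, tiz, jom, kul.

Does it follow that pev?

No

Forward chaining from the given facts derives: p51, oxi, gol, sil, rez, yaz, wol, lum, vex, vim, gax, p45, erm.
Rules concluding pev: R19 needs sef; R25 needs nop — none of these are established.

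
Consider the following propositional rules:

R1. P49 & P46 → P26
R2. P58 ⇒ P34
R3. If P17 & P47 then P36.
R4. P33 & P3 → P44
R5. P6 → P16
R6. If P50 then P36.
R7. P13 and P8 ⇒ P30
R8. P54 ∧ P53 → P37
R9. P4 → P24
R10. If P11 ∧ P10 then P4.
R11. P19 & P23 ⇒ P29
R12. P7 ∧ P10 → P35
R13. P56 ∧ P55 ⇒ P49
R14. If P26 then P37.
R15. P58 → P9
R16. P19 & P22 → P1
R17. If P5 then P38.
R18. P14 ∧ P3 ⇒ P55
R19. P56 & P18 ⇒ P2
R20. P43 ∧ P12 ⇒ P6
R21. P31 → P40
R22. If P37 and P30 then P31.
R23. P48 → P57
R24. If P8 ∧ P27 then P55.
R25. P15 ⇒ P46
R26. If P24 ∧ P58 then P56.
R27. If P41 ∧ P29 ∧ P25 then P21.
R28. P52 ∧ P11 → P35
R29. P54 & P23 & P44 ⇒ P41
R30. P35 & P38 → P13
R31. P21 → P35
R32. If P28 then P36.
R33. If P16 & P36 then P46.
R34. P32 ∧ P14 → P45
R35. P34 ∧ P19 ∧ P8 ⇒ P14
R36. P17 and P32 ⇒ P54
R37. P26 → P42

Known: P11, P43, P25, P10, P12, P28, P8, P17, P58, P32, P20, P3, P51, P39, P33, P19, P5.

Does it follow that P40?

Forward chaining from the given facts derives: P34, P44, P4, P9, P38, P6, P36, P14, P54, P16, P24, P55, P56, P46, P45, P49, P26, P37, P42.
The only rule concluding P40 is R21, which needs P31; that is never established.

No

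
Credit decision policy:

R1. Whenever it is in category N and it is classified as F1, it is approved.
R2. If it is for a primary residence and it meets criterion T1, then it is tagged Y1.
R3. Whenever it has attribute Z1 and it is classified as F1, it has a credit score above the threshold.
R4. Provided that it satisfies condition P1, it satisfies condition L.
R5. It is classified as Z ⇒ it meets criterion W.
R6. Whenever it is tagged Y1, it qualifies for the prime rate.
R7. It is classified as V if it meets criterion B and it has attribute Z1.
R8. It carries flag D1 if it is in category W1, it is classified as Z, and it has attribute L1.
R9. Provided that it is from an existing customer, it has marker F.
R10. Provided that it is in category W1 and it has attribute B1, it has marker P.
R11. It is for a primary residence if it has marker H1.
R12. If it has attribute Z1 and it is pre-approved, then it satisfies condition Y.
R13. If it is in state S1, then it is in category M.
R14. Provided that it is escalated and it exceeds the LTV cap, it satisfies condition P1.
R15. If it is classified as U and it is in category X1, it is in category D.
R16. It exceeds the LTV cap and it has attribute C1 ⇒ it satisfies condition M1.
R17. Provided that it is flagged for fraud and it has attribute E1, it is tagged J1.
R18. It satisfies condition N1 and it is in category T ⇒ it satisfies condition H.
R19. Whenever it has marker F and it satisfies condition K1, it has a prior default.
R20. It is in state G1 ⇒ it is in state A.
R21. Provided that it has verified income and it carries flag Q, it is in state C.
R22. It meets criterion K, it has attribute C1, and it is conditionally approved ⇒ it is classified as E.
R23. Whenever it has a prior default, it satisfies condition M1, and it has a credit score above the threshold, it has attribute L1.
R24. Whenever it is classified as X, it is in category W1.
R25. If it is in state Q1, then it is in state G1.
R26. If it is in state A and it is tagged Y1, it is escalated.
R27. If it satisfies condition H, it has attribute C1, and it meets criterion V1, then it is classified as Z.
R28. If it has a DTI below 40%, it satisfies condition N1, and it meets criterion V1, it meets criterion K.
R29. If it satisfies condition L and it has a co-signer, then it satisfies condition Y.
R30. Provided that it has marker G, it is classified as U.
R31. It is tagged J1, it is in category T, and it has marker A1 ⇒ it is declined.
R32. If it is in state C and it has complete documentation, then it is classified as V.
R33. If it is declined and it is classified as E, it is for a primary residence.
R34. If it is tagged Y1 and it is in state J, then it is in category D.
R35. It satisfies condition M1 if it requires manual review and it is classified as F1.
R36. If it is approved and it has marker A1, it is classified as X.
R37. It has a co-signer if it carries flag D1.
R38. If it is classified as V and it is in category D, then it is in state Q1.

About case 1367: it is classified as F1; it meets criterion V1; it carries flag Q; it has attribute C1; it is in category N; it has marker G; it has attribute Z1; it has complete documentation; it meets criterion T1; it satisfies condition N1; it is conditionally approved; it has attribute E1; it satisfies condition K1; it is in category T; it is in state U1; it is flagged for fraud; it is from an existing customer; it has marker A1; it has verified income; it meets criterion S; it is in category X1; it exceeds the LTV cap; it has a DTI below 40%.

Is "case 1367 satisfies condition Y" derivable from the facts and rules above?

Yes

By R1 (it is in category N, it is classified as F1): it is approved.
By R3 (it has attribute Z1, it is classified as F1): it has a credit score above the threshold.
By R9 (it is from an existing customer): it has marker F.
By R16 (it exceeds the LTV cap, it has attribute C1): it satisfies condition M1.
By R17 (it is flagged for fraud, it has attribute E1): it is tagged J1.
By R18 (it satisfies condition N1, it is in category T): it satisfies condition H.
By R19 (it has marker F, it satisfies condition K1): it has a prior default.
By R21 (it has verified income, it carries flag Q): it is in state C.
By R23 (it has a prior default, it satisfies condition M1, it has a credit score above the threshold): it has attribute L1.
By R27 (it satisfies condition H, it has attribute C1, it meets criterion V1): it is classified as Z.
By R28 (it has a DTI below 40%, it satisfies condition N1, it meets criterion V1): it meets criterion K.
By R30 (it has marker G): it is classified as U.
By R31 (it is tagged J1, it is in category T, it has marker A1): it is declined.
By R32 (it is in state C, it has complete documentation): it is classified as V.
By R36 (it is approved, it has marker A1): it is classified as X.
By R15 (it is classified as U, it is in category X1): it is in category D.
By R22 (it meets criterion K, it has attribute C1, it is conditionally approved): it is classified as E.
By R24 (it is classified as X): it is in category W1.
By R33 (it is declined, it is classified as E): it is for a primary residence.
By R38 (it is classified as V, it is in category D): it is in state Q1.
By R2 (it is for a primary residence, it meets criterion T1): it is tagged Y1.
By R8 (it is in category W1, it is classified as Z, it has attribute L1): it carries flag D1.
By R25 (it is in state Q1): it is in state G1.
By R37 (it carries flag D1): it has a co-signer.
By R20 (it is in state G1): it is in state A.
By R26 (it is in state A, it is tagged Y1): it is escalated.
By R14 (it is escalated, it exceeds the LTV cap): it satisfies condition P1.
By R4 (it satisfies condition P1): it satisfies condition L.
By R29 (it satisfies condition L, it has a co-signer): it satisfies condition Y.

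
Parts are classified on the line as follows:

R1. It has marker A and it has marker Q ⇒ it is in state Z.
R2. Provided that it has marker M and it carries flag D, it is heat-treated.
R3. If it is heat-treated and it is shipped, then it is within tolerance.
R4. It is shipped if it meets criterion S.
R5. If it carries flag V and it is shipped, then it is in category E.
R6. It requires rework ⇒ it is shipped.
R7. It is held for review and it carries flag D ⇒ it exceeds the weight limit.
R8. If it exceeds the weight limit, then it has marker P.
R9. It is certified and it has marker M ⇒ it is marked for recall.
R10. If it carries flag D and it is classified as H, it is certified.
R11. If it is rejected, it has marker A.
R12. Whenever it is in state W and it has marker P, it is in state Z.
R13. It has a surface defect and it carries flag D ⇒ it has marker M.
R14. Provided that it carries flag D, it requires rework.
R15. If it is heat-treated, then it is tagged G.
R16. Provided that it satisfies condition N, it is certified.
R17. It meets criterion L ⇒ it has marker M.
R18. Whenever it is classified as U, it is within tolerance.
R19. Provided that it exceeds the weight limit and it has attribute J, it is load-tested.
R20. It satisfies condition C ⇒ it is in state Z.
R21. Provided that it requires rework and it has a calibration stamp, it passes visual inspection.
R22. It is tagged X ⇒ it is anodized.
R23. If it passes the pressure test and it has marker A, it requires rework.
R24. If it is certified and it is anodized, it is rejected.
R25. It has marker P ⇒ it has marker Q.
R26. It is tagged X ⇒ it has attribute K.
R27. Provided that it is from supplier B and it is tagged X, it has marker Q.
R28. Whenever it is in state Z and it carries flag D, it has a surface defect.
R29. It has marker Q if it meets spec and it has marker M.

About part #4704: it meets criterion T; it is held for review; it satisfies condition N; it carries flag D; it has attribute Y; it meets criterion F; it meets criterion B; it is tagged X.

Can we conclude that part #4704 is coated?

No

Forward chaining from the given facts derives: exceeds the weight limit, has marker P, requires rework, is certified, is anodized, is rejected, has marker Q, has attribute K, is shipped, has marker A, is in state Z, has a surface defect, has marker M, is heat-treated, is within tolerance, is marked for recall, is tagged G.
No rule has "it is coated" as its conclusion, and it is not among the given facts.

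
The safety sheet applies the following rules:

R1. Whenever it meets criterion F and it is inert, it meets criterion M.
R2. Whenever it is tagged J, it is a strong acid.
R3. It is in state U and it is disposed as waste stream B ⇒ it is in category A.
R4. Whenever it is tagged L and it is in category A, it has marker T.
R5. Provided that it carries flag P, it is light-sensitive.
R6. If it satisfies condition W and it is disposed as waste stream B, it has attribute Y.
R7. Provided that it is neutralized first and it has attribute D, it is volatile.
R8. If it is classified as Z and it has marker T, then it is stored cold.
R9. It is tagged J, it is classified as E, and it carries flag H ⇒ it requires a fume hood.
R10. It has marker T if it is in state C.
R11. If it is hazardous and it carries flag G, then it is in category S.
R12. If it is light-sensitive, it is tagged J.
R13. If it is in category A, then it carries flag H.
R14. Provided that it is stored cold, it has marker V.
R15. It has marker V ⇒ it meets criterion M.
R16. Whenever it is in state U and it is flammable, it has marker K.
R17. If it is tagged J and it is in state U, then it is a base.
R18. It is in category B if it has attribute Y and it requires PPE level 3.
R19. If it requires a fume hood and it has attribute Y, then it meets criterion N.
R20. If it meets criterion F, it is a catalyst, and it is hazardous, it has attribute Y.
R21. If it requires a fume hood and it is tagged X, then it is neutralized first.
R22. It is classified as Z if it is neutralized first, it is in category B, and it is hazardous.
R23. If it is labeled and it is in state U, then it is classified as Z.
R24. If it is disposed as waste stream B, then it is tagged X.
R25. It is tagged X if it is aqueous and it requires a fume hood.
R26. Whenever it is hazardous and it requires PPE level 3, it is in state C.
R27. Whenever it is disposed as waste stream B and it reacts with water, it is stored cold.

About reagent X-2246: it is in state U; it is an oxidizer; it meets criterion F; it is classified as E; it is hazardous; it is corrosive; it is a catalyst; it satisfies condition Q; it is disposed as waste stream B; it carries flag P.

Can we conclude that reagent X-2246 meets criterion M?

No

Forward chaining from the given facts derives: is in category A, is light-sensitive, is tagged J, carries flag H, is a base, has attribute Y, is tagged X, is a strong acid, requires a fume hood, meets criterion N, is neutralized first.
Rules concluding "it meets criterion M": R1 needs "it is inert"; R15 needs "it has marker V" — none of these are established.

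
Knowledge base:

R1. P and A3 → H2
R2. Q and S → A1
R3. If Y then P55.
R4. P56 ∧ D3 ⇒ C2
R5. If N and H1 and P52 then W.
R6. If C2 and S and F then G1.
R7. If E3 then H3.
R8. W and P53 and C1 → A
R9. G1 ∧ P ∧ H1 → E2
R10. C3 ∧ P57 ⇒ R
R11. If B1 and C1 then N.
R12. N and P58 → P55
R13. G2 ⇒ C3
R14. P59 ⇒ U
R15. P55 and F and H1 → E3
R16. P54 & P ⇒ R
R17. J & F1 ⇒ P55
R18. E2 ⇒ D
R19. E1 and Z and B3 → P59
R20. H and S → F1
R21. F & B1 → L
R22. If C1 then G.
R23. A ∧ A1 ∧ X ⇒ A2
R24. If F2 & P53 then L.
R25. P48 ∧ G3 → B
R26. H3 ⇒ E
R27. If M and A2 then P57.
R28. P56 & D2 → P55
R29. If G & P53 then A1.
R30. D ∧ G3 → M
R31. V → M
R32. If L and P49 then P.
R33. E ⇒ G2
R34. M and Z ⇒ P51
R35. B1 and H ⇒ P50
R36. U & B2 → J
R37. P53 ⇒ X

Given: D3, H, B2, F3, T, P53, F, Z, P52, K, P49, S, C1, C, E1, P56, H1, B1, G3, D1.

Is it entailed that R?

Forward chaining from the given facts derives: C2, G1, N, F1, L, G, A1, P, P50, X, W, A, E2, D, A2, M, P51, P57.
Rules concluding R: R10 needs C3; R16 needs P54 — none of these are established.

No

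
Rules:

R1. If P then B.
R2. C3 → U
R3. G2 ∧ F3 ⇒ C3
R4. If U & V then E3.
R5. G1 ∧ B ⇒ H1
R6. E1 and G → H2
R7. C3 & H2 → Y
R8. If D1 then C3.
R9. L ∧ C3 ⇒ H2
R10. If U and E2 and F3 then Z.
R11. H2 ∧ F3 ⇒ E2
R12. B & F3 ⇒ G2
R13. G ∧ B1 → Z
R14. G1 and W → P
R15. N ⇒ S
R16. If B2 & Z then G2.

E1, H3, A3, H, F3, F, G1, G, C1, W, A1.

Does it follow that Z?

H2  (by R6: E1, G)
E2  (by R11: H2, F3)
P  (by R14: G1, W)
B  (by R1: P)
G2  (by R12: B, F3)
C3  (by R3: G2, F3)
U  (by R2: C3)
Z  (by R10: U, E2, F3)

Yes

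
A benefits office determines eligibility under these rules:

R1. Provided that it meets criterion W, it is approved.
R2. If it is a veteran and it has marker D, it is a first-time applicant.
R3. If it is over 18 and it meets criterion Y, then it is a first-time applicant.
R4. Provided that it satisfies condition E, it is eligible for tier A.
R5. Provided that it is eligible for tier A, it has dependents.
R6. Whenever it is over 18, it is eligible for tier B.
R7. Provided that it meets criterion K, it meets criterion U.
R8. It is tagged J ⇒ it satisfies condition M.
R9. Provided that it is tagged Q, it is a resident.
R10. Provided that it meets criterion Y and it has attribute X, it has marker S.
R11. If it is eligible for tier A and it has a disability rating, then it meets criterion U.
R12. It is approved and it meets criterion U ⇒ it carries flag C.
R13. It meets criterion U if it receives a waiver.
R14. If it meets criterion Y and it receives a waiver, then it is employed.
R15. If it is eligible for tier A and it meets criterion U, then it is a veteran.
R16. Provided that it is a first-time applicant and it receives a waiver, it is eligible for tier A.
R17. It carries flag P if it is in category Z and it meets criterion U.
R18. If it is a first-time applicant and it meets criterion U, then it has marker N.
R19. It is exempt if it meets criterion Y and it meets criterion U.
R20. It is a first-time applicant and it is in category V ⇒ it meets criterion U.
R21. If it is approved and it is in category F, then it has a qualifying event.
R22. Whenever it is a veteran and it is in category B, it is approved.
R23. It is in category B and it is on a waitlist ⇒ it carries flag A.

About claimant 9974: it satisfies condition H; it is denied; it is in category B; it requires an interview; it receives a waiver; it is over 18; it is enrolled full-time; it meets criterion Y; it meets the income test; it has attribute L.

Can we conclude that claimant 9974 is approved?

Yes

By R3 (it is over 18, it meets criterion Y): it is a first-time applicant.
By R13 (it receives a waiver): it meets criterion U.
By R16 (it is a first-time applicant, it receives a waiver): it is eligible for tier A.
By R15 (it is eligible for tier A, it meets criterion U): it is a veteran.
By R22 (it is a veteran, it is in category B): it is approved.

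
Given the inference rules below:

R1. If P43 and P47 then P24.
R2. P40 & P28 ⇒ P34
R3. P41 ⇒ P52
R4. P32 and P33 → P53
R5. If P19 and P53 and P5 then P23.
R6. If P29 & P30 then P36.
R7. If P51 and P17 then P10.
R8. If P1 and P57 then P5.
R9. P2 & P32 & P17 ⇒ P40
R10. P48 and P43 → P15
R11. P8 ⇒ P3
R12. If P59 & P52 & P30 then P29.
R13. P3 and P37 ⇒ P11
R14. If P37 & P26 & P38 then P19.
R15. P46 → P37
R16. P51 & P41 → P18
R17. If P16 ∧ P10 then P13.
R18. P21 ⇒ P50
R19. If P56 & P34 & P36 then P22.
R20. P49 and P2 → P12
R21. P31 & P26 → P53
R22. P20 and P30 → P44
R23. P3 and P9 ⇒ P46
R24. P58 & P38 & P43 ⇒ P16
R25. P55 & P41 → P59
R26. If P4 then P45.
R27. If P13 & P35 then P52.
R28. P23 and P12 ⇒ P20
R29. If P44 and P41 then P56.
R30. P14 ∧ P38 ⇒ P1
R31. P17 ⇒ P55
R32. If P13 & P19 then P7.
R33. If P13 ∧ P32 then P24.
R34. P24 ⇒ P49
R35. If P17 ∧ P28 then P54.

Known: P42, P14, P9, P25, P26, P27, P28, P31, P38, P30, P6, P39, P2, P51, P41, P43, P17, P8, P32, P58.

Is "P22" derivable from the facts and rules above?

No

Forward chaining from the given facts derives: P52, P10, P40, P3, P18, P53, P46, P16, P1, P55, P54, P34, P37, P13, P59, P24, P49, P29, P11, P19, P12, P7, P36.
The only rule concluding P22 is R19, which needs P56; that is never established.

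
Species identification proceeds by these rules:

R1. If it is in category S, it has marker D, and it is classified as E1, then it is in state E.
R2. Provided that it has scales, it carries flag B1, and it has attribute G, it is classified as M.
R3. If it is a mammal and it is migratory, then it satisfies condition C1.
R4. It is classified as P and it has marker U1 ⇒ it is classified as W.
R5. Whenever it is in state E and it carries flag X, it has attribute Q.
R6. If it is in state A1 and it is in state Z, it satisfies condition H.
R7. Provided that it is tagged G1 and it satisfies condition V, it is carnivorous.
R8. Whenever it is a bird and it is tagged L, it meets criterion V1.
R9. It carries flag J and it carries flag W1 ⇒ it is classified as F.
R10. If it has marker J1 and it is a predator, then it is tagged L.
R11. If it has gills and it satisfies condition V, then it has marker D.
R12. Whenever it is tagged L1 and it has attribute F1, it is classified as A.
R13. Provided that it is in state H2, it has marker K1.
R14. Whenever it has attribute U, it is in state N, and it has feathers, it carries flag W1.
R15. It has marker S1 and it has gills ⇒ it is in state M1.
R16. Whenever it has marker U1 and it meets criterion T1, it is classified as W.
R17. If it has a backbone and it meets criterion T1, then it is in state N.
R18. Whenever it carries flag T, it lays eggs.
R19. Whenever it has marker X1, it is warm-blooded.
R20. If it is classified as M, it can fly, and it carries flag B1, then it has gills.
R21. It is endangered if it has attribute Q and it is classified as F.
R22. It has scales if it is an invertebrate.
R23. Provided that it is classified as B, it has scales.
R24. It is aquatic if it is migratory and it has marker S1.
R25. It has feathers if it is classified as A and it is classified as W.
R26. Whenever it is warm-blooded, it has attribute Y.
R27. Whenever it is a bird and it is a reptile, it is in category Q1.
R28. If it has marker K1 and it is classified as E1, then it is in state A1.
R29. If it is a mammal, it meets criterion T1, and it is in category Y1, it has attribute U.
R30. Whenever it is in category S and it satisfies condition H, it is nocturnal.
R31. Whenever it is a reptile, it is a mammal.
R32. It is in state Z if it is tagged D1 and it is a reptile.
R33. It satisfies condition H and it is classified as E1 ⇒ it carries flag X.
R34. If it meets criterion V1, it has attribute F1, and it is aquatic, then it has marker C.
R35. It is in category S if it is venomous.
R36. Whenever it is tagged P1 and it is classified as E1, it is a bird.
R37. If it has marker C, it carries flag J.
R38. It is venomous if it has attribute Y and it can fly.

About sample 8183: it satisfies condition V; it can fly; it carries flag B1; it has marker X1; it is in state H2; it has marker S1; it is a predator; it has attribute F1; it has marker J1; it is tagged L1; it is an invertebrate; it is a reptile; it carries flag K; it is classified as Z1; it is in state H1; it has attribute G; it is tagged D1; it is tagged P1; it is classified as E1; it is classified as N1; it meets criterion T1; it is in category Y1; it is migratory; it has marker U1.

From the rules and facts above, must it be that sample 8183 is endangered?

No

Forward chaining from the given facts derives: is tagged L, is classified as A, has marker K1, is classified as W, is warm-blooded, has scales, is aquatic, has feathers, has attribute Y, is in state A1, is a mammal, is in state Z, is a bird, is venomous, is classified as M, satisfies condition C1, satisfies condition H, meets criterion V1, has gills, is in category Q1, has attribute U, carries flag X, has marker C, is in category S, carries flag J, has marker D, is in state M1, is nocturnal, is in state E, has attribute Q.
The only rule concluding "it is endangered" is R21, which needs "it is classified as F"; that is never established.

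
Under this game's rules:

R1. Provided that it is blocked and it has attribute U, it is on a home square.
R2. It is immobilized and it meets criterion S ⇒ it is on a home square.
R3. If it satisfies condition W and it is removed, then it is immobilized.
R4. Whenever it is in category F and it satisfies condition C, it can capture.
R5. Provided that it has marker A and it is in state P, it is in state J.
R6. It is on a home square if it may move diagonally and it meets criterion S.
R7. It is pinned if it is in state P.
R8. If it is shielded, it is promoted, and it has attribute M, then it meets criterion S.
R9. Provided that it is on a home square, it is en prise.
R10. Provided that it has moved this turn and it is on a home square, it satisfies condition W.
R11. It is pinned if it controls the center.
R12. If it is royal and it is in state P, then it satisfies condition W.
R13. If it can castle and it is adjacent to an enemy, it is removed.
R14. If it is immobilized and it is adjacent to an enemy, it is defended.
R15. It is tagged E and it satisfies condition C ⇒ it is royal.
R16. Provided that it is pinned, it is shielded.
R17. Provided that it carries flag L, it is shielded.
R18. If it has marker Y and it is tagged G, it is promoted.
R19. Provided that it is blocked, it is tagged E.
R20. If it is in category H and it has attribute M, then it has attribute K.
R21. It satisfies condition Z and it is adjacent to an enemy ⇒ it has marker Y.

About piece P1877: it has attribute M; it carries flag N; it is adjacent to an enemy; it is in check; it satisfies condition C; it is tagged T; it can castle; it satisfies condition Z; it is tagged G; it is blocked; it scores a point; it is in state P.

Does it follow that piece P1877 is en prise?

By R7 (it is in state P): it is pinned.
By R13 (it can castle, it is adjacent to an enemy): it is removed.
By R16 (it is pinned): it is shielded.
By R19 (it is blocked): it is tagged E.
By R21 (it satisfies condition Z, it is adjacent to an enemy): it has marker Y.
By R15 (it is tagged E, it satisfies condition C): it is royal.
By R18 (it has marker Y, it is tagged G): it is promoted.
By R8 (it is shielded, it is promoted, it has attribute M): it meets criterion S.
By R12 (it is royal, it is in state P): it satisfies condition W.
By R3 (it satisfies condition W, it is removed): it is immobilized.
By R2 (it is immobilized, it meets criterion S): it is on a home square.
By R9 (it is on a home square): it is en prise.

Yes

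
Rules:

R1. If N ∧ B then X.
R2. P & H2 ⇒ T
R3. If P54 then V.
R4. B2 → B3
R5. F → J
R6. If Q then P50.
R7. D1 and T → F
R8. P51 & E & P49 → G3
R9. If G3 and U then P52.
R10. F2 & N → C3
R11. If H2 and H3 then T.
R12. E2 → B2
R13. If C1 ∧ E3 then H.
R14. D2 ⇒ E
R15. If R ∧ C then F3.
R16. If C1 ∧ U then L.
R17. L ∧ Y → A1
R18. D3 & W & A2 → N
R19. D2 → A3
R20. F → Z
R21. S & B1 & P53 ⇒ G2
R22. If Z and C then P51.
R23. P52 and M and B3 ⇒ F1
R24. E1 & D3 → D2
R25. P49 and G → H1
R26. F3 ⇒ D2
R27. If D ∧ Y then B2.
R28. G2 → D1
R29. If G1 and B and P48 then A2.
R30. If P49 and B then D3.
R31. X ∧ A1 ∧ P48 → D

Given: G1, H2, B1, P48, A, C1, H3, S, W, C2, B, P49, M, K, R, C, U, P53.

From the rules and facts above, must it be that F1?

Forward chaining from the given facts derives: T, F3, L, G2, D2, D1, A2, D3, F, E, N, A3, Z, P51, X, J, G3, P52.
The only rule concluding F1 is R23, which needs B3; that is never established.

No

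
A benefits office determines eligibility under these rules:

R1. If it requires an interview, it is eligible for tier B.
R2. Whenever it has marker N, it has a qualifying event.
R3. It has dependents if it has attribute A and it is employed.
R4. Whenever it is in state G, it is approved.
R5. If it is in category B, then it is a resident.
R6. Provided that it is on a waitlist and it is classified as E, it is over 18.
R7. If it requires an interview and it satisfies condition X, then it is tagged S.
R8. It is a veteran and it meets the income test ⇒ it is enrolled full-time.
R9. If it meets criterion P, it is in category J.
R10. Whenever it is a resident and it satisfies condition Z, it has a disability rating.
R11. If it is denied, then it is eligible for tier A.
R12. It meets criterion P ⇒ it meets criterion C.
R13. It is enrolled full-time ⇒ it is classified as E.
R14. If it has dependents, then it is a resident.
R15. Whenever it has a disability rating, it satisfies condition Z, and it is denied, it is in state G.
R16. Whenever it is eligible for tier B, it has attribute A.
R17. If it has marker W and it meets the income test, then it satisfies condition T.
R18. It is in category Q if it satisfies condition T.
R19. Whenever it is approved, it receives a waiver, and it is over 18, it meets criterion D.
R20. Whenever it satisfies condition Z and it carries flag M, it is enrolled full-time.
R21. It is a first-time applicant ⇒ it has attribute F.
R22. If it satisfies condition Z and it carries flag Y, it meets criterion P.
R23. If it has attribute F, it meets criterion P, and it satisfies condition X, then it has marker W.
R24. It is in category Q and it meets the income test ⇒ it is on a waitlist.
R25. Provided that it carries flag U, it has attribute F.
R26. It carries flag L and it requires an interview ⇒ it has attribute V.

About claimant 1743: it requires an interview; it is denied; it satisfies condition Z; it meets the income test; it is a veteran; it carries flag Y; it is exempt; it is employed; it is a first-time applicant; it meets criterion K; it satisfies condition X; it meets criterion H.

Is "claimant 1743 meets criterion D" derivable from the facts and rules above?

No

Forward chaining from the given facts derives: is eligible for tier B, is tagged S, is enrolled full-time, is eligible for tier A, is classified as E, has attribute A, has attribute F, meets criterion P, has marker W, has dependents, is in category J, meets criterion C, is a resident, satisfies condition T, is in category Q, is on a waitlist, is over 18, has a disability rating, is in state G, is approved.
The only rule concluding "it meets criterion D" is R19, which needs "it receives a waiver"; that is never established.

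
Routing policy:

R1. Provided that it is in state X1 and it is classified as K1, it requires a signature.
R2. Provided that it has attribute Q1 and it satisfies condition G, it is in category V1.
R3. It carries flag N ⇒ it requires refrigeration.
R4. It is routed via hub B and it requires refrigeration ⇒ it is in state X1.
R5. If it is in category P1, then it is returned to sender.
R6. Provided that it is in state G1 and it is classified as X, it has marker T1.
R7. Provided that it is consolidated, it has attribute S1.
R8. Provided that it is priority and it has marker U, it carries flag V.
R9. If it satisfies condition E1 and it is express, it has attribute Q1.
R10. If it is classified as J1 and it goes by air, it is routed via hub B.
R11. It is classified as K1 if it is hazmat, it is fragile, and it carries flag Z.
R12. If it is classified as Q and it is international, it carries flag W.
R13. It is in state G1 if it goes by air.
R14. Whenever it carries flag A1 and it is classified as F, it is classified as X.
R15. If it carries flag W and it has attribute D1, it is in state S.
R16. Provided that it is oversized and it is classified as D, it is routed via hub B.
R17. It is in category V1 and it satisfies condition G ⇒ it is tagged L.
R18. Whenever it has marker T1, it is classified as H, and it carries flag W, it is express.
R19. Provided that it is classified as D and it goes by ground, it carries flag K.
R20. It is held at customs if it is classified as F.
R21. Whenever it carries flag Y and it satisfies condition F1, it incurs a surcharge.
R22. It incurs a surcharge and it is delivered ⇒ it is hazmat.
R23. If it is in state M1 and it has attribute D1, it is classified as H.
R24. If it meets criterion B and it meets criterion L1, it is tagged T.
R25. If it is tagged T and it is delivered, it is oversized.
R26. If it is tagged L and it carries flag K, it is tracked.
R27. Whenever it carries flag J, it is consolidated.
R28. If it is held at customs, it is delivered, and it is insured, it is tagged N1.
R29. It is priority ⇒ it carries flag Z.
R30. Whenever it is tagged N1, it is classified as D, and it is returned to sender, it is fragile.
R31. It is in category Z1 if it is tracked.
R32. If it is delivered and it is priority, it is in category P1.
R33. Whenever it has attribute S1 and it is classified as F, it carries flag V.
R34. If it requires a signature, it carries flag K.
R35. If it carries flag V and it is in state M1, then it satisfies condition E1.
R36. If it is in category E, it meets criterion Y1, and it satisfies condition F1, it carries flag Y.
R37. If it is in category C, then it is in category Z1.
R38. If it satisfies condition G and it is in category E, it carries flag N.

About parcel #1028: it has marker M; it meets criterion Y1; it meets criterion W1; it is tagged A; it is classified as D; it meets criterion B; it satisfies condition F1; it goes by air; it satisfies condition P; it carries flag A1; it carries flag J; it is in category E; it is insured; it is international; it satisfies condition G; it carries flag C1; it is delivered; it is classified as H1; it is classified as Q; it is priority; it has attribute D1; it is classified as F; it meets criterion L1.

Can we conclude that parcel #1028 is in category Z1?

Forward chaining from the given facts derives: carries flag W, is in state G1, is classified as X, is in state S, is held at customs, is tagged T, is oversized, is consolidated, is tagged N1, carries flag Z, is in category P1, carries flag Y, carries flag N, requires refrigeration, is returned to sender, has marker T1, has attribute S1, is routed via hub B, incurs a surcharge, is hazmat, is fragile, carries flag V, is in state X1, is classified as K1, requires a signature, carries flag K.
Rules concluding "it is in category Z1": R31 needs "it is tracked"; R37 needs "it is in category C" — none of these are established.

No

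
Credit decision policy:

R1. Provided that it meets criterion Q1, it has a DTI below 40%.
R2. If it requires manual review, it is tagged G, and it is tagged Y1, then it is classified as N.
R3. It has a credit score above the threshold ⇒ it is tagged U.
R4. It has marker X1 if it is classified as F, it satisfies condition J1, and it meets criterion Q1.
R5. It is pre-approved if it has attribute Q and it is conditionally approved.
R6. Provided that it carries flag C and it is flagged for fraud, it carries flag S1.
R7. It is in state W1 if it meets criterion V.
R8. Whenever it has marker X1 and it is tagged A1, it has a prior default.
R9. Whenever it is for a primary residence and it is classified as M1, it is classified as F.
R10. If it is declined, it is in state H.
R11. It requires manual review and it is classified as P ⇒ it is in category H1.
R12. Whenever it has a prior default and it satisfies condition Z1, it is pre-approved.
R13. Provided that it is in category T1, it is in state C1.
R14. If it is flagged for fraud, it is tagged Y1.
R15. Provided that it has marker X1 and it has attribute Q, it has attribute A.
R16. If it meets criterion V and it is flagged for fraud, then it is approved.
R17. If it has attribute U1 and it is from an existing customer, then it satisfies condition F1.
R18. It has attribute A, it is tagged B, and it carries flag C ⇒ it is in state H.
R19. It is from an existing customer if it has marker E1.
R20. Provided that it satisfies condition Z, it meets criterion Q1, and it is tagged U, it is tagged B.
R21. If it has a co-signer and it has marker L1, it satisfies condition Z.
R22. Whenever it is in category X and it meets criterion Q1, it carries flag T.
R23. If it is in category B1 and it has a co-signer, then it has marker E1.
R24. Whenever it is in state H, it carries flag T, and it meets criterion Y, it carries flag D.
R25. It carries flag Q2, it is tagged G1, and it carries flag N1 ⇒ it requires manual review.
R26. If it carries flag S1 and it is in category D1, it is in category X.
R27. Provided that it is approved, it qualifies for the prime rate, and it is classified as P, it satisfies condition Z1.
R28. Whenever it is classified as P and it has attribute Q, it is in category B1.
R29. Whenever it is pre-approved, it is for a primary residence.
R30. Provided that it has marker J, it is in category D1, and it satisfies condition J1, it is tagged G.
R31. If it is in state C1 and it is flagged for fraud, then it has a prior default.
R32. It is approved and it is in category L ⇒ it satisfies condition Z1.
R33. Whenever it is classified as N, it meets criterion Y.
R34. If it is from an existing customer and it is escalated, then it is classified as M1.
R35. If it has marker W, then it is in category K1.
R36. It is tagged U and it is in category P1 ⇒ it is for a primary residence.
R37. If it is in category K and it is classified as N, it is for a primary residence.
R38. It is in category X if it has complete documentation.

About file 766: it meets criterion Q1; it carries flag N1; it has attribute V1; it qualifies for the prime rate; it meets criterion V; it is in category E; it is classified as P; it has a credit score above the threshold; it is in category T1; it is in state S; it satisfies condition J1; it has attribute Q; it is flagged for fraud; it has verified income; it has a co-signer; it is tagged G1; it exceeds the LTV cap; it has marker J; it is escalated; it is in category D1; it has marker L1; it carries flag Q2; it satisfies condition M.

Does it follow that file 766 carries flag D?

No

Forward chaining from the given facts derives: has a DTI below 40%, is tagged U, is in state W1, is in state C1, is tagged Y1, is approved, satisfies condition Z, requires manual review, satisfies condition Z1, is in category B1, is tagged G, has a prior default, is classified as N, is in category H1, is pre-approved, is tagged B, has marker E1, is for a primary residence, meets criterion Y, is from an existing customer, is classified as M1, is classified as F, has marker X1, has attribute A.
The only rule concluding "it carries flag D" is R24, which needs "it is in state H"; that is never established.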